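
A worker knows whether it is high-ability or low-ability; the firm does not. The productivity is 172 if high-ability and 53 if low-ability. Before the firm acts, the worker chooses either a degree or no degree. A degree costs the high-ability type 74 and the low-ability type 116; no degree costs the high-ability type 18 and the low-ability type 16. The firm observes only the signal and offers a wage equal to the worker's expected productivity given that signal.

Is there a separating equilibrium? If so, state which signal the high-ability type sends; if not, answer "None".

None

Try high-ability → degree, low-ability → no degree:
  Under separation the firm infers type exactly: degree → high-ability (pays 172), no degree → low-ability (pays 53).
  High-ability: degree gives 172 − 74 = 98; no degree gives 53 − 18 = 35. No deviation. ✓
  Low-ability: no degree gives 53 − 16 = 37; degree gives 172 − 116 = 56. Would deviate. ✗
Try high-ability → no degree, low-ability → degree:
  Under separation the firm infers type exactly: no degree → high-ability (pays 172), degree → low-ability (pays 53).
  High-ability: no degree gives 172 − 18 = 154; degree gives 53 − 74 = -21. No deviation. ✓
  Low-ability: degree gives 53 − 116 = -63; no degree gives 172 − 16 = 156. Would deviate. ✗
Neither assignment is incentive-compatible.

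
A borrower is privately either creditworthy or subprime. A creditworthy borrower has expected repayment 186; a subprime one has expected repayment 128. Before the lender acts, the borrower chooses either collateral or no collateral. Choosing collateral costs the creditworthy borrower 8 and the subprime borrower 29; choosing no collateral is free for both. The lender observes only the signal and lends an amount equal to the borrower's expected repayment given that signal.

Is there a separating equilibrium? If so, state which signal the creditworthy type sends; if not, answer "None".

Try creditworthy → collateral, subprime → no collateral:
  If types separate, collateral earns payment 186 and no collateral earns 128.
  Creditworthy: collateral gives 186 − 8 = 178; no collateral gives 128 − 0 = 128. No deviation. ✓
  Subprime: no collateral gives 128 − 0 = 128; collateral gives 186 − 29 = 157. Would deviate. ✗
Try creditworthy → no collateral, subprime → collateral:
  If types separate, no collateral earns payment 186 and collateral earns 128.
  Creditworthy: no collateral gives 186 − 0 = 186; collateral gives 128 − 8 = 120. No deviation. ✓
  Subprime: collateral gives 128 − 29 = 99; no collateral gives 186 − 0 = 186. Would deviate. ✗
Neither assignment is incentive-compatible.

None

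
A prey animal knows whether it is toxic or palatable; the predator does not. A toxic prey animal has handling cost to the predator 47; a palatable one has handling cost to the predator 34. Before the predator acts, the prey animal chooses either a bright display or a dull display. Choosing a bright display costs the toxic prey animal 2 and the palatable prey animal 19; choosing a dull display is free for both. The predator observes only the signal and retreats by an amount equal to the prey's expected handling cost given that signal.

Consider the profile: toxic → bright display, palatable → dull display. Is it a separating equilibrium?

If types separate, bright display earns payment 47 and dull display earns 34.
Toxic: bright display gives 47 − 2 = 45; dull display gives 34 − 0 = 34. No deviation. ✓
Palatable: dull display gives 34 − 0 = 34; bright display gives 47 − 19 = 28. No deviation. ✓
Both incentive constraints hold.

Yes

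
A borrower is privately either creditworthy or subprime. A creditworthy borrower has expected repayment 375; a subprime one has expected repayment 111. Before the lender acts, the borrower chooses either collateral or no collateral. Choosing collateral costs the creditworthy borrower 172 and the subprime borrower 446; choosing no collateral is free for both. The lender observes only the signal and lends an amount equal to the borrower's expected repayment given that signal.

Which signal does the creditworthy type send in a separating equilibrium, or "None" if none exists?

Try creditworthy → collateral, subprime → no collateral:
  If types separate, collateral earns payment 375 and no collateral earns 111.
  Creditworthy: collateral gives 375 − 172 = 203; no collateral gives 111 − 0 = 111. No deviation. ✓
  Subprime: no collateral gives 111 − 0 = 111; collateral gives 375 − 446 = -71. No deviation. ✓
Both hold — the creditworthy type sends collateral.

collateral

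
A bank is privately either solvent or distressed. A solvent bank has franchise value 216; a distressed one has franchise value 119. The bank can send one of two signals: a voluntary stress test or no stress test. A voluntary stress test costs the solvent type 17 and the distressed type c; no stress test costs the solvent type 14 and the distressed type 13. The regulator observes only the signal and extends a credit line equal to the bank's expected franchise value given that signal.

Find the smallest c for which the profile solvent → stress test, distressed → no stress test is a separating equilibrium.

110

Under separation: stress test → solvent (pays 216); no stress test → distressed (pays 119).
Solvent: 216 − 17 = 199 ≥ 119 − 14 = 105. Holds regardless of c. ✓
Distressed: 119 − 13 ≥ 216 − c, so c ≥ 216 − 106 = 110.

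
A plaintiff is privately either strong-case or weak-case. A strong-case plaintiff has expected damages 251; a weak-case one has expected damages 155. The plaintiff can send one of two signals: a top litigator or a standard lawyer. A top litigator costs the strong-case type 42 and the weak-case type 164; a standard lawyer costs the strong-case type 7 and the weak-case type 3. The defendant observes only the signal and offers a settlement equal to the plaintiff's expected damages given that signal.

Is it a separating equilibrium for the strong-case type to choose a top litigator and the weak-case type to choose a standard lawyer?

Under separation the defendant infers type exactly: top litigator → strong-case (pays 251), standard lawyer → weak-case (pays 155).
Strong-case: top litigator gives 251 − 42 = 209; standard lawyer gives 155 − 7 = 148. No deviation. ✓
Weak-case: standard lawyer gives 155 − 3 = 152; top litigator gives 251 − 164 = 87. No deviation. ✓
Both incentive constraints hold.

Yes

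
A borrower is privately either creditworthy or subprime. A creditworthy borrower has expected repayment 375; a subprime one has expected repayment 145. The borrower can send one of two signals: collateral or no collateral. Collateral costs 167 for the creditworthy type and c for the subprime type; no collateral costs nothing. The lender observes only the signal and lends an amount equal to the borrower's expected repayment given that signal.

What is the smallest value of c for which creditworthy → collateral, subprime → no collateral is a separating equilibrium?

230

Under separation: collateral → creditworthy (pays 375); no collateral → subprime (pays 145).
Creditworthy: 375 − 167 = 208 ≥ 145 − 0 = 145. Holds regardless of c. ✓
Subprime: 145 − 0 ≥ 375 − c, so c ≥ 375 − 145 = 230.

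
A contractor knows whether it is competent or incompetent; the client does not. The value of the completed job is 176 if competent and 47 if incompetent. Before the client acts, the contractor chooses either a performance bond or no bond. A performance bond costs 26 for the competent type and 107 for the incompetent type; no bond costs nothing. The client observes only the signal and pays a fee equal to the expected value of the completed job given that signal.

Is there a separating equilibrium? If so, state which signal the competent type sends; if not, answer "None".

None

Try competent → bond, incompetent → no bond:
  If types separate, bond earns payment 176 and no bond earns 47.
  Competent: bond gives 176 − 26 = 150; no bond gives 47 − 0 = 47. No deviation. ✓
  Incompetent: no bond gives 47 − 0 = 47; bond gives 176 − 107 = 69. Would deviate. ✗
Try competent → no bond, incompetent → bond:
  If types separate, no bond earns payment 176 and bond earns 47.
  Competent: no bond gives 176 − 0 = 176; bond gives 47 − 26 = 21. No deviation. ✓
  Incompetent: bond gives 47 − 107 = -60; no bond gives 176 − 0 = 176. Would deviate. ✗
Neither assignment is incentive-compatible.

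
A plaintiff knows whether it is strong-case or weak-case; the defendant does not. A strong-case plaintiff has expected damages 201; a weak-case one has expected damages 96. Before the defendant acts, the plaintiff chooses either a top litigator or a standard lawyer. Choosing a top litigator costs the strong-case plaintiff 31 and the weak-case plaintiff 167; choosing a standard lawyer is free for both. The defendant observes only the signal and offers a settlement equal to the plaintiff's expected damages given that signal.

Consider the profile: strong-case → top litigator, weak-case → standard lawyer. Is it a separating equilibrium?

Yes

If types separate, top litigator earns payment 201 and standard lawyer earns 96.
Strong-case: top litigator gives 201 − 31 = 170; standard lawyer gives 96 − 0 = 96. No deviation. ✓
Weak-case: standard lawyer gives 96 − 0 = 96; top litigator gives 201 − 167 = 34. No deviation. ✓
Neither type gains from mimicking the other.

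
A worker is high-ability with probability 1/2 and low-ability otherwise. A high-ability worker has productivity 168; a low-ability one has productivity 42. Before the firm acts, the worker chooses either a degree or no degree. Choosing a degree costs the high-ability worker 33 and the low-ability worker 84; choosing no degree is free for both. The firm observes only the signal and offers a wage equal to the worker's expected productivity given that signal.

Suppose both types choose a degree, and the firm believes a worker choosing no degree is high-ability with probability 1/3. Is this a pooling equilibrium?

On the equilibrium path (degree) the firm holds the prior 1/2 and pays 1/2·168 + 1/2·42 = 105. Off-path (no degree) belief 1/3 gives 1/3·168 + 2/3·42 = 84.
High-ability: degree gives 105 − 33 = 72; no degree gives 84 − 0 = 84. Deviates. ✗
Low-ability: degree gives 105 − 84 = 21; no degree gives 84 − 0 = 84. Deviates. ✗

No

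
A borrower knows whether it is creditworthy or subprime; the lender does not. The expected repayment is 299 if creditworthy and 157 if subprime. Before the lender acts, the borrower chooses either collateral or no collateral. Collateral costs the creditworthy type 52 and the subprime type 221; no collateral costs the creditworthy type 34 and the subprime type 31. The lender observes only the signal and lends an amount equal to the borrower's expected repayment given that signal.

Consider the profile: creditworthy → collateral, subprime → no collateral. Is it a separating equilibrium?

If types separate, collateral earns payment 299 and no collateral earns 157.
Creditworthy: collateral gives 299 − 52 = 247; no collateral gives 157 − 34 = 123. No deviation. ✓
Subprime: no collateral gives 157 − 31 = 126; collateral gives 299 − 221 = 78. No deviation. ✓
Both incentive constraints hold.

Yes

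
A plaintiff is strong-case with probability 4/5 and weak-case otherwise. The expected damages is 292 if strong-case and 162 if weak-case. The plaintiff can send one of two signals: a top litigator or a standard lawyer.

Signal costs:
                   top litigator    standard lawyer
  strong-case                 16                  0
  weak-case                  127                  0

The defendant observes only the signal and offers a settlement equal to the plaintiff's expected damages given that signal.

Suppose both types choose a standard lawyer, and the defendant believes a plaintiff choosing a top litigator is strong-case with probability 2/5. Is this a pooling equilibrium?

At the pooled signal (standard lawyer) the defendant holds the prior 4/5 and pays 4/5·292 + 1/5·162 = 266. Off-path (top litigator) belief 2/5 gives 2/5·292 + 3/5·162 = 214.
Strong-case: standard lawyer gives 266 − 0 = 266; top litigator gives 214 − 16 = 198. Stays. ✓
Weak-case: standard lawyer gives 266 − 0 = 266; top litigator gives 214 − 127 = 87. Stays. ✓

Yes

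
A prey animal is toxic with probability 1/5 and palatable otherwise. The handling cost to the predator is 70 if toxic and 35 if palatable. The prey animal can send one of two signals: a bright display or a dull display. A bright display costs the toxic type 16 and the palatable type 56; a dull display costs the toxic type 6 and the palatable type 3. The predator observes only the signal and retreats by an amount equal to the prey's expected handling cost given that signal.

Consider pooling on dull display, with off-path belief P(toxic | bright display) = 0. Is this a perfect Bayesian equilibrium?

On the equilibrium path (dull display) the predator holds the prior 1/5 and pays 1/5·70 + 4/5·35 = 42. Off-path (bright display) belief 0 gives 0·70 + 1·35 = 35.
Toxic: dull display gives 42 − 6 = 36; bright display gives 35 − 16 = 19. Stays. ✓
Palatable: dull display gives 42 − 3 = 39; bright display gives 35 − 56 = -21. Stays. ✓
Beliefs are Bayes-consistent on-path and both types best-respond.

Yes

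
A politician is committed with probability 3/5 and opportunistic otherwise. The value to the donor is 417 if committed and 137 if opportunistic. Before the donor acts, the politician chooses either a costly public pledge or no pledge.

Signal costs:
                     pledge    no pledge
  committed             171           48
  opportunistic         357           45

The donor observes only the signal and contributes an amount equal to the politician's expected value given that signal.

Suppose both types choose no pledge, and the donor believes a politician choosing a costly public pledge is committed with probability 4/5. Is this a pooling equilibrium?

At the pooled signal (no pledge) the donor holds the prior 3/5 and pays 3/5·417 + 2/5·137 = 305. Off-path (pledge) belief 4/5 gives 4/5·417 + 1/5·137 = 361.
Committed: no pledge gives 305 − 48 = 257; pledge gives 361 − 171 = 190. Stays. ✓
Opportunistic: no pledge gives 305 − 45 = 260; pledge gives 361 − 357 = 4. Stays. ✓

Yes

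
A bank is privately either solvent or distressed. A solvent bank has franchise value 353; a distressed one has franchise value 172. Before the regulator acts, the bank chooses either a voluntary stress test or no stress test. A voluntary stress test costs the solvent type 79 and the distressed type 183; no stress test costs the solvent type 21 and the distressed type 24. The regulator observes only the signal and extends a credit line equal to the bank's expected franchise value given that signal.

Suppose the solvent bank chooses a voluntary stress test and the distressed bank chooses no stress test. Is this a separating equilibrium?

No

Under separation the regulator infers type exactly: stress test → solvent (pays 353), no stress test → distressed (pays 172).
Solvent: stress test gives 353 − 79 = 274; no stress test gives 172 − 21 = 151. No deviation. ✓
Distressed: no stress test gives 172 − 24 = 148; stress test gives 353 − 183 = 170. Would deviate. ✗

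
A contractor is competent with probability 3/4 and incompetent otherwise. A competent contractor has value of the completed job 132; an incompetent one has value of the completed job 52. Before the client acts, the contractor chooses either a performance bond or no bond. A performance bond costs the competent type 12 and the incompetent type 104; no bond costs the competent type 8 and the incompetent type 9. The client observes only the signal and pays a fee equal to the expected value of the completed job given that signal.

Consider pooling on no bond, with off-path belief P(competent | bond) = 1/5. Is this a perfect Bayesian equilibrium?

Yes

At the pooled signal (no bond) the client holds the prior 3/4 and pays 3/4·132 + 1/4·52 = 112. Off-path (bond) belief 1/5 gives 1/5·132 + 4/5·52 = 68.
Competent: no bond gives 112 − 8 = 104; bond gives 68 − 12 = 56. Stays. ✓
Incompetent: no bond gives 112 − 9 = 103; bond gives 68 − 104 = -36. Stays. ✓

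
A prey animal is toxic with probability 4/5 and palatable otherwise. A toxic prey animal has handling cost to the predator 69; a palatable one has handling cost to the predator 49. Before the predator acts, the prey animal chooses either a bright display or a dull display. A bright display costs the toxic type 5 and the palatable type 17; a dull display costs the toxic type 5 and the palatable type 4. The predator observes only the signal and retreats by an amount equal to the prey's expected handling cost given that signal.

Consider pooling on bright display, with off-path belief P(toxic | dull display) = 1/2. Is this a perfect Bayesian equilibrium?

On the equilibrium path (bright display) the predator holds the prior 4/5 and pays 4/5·69 + 1/5·49 = 65. Off-path (dull display) belief 1/2 gives 1/2·69 + 1/2·49 = 59.
Toxic: bright display gives 65 − 5 = 60; dull display gives 59 − 5 = 54. Stays. ✓
Palatable: bright display gives 65 − 17 = 48; dull display gives 59 − 4 = 55. Deviates. ✗

No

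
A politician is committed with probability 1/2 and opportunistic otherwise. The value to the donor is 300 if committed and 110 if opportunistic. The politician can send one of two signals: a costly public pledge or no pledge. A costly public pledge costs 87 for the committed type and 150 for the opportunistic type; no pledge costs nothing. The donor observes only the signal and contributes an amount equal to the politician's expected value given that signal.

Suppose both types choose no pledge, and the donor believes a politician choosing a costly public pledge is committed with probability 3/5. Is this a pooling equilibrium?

On the equilibrium path (no pledge) the donor holds the prior 1/2 and pays 1/2·300 + 1/2·110 = 205. Off-path (pledge) belief 3/5 gives 3/5·300 + 2/5·110 = 224.
Committed: no pledge gives 205 − 0 = 205; pledge gives 224 − 87 = 137. Stays. ✓
Opportunistic: no pledge gives 205 − 0 = 205; pledge gives 224 − 150 = 74. Stays. ✓
Beliefs are Bayes-consistent on-path and both types best-respond.

Yes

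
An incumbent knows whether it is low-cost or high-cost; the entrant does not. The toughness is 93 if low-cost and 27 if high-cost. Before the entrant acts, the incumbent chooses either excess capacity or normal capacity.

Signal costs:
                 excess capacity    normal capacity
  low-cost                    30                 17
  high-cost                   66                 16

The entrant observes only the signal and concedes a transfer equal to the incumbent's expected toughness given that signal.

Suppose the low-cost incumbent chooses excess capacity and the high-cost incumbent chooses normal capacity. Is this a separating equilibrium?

No

If types separate, excess capacity earns payment 93 and normal capacity earns 27.
Low-cost: excess capacity gives 93 − 30 = 63; normal capacity gives 27 − 17 = 10. No deviation. ✓
High-cost: normal capacity gives 27 − 16 = 11; excess capacity gives 93 − 66 = 27. Would deviate. ✗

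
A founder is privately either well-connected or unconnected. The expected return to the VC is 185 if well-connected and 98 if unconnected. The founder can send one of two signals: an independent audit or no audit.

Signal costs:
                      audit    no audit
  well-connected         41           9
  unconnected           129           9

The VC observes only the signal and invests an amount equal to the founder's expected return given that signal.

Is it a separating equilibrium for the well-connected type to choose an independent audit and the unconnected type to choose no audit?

If types separate, audit earns payment 185 and no audit earns 98.
Well-connected: audit gives 185 − 41 = 144; no audit gives 98 − 9 = 89. No deviation. ✓
Unconnected: no audit gives 98 − 9 = 89; audit gives 185 − 129 = 56. No deviation. ✓
Neither type gains from mimicking the other.

Yes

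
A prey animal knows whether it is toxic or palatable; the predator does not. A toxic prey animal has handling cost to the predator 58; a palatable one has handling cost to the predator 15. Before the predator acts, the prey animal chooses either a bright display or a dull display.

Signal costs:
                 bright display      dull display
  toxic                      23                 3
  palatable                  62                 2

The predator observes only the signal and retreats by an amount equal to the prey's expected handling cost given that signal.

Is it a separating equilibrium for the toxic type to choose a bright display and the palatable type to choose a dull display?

Yes

Under separation the predator infers type exactly: bright display → toxic (pays 58), dull display → palatable (pays 15).
Toxic: bright display gives 58 − 23 = 35; dull display gives 15 − 3 = 12. No deviation. ✓
Palatable: dull display gives 15 − 2 = 13; bright display gives 58 − 62 = -4. No deviation. ✓
Neither type gains from mimicking the other.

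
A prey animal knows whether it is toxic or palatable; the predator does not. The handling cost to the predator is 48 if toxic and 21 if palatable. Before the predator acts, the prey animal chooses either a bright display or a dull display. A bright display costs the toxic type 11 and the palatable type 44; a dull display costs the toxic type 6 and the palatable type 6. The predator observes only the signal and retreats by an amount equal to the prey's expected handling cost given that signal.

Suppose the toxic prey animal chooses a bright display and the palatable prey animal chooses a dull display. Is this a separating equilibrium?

Yes

If types separate, bright display earns payment 48 and dull display earns 21.
Toxic: bright display gives 48 − 11 = 37; dull display gives 21 − 6 = 15. No deviation. ✓
Palatable: dull display gives 21 − 6 = 15; bright display gives 48 − 44 = 4. No deviation. ✓
Both incentive constraints hold.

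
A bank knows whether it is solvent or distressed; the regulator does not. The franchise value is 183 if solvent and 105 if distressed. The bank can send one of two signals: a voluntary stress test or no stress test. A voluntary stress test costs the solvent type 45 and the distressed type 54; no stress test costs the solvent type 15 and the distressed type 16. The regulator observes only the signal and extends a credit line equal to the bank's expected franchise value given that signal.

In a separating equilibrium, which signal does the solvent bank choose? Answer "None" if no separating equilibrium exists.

Try solvent → stress test, distressed → no stress test:
  If types separate, stress test earns payment 183 and no stress test earns 105.
  Solvent: stress test gives 183 − 45 = 138; no stress test gives 105 − 15 = 90. No deviation. ✓
  Distressed: no stress test gives 105 − 16 = 89; stress test gives 183 − 54 = 129. Would deviate. ✗
Try solvent → no stress test, distressed → stress test:
  If types separate, no stress test earns payment 183 and stress test earns 105.
  Solvent: no stress test gives 183 − 15 = 168; stress test gives 105 − 45 = 60. No deviation. ✓
  Distressed: stress test gives 105 − 54 = 51; no stress test gives 183 − 16 = 167. Would deviate. ✗
Neither assignment is incentive-compatible.

None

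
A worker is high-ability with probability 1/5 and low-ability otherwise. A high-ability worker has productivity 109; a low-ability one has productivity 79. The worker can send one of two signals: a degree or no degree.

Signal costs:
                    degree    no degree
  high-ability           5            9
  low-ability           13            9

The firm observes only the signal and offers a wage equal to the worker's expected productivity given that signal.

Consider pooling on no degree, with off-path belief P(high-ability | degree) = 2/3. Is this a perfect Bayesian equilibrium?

No

On the equilibrium path (no degree) the firm holds the prior 1/5 and pays 1/5·109 + 4/5·79 = 85. Off-path (degree) belief 2/3 gives 2/3·109 + 1/3·79 = 99.
High-ability: no degree gives 85 − 9 = 76; degree gives 99 − 5 = 94. Deviates. ✗
Low-ability: no degree gives 85 − 9 = 76; degree gives 99 − 13 = 86. Deviates. ✗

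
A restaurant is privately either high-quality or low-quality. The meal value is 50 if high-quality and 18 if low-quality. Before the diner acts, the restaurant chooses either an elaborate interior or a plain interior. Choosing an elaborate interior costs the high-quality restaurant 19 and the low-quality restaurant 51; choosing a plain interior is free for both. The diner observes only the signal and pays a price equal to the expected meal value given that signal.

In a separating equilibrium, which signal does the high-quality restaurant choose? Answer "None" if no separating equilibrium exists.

Try high-quality → elaborate interior, low-quality → plain interior:
  If types separate, elaborate interior earns payment 50 and plain interior earns 18.
  High-quality: elaborate interior gives 50 − 19 = 31; plain interior gives 18 − 0 = 18. No deviation. ✓
  Low-quality: plain interior gives 18 − 0 = 18; elaborate interior gives 50 − 51 = -1. No deviation. ✓
Both hold — the high-quality type sends elaborate interior.

elaborate interior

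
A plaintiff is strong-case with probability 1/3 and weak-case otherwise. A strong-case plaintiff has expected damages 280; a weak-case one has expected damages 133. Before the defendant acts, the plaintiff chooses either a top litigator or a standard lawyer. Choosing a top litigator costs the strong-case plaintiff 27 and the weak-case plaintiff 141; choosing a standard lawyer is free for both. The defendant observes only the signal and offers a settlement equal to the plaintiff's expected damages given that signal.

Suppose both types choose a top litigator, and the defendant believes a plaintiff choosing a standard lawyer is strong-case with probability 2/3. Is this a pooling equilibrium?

On the equilibrium path (top litigator) the defendant holds the prior 1/3 and pays 1/3·280 + 2/3·133 = 182. Off-path (standard lawyer) belief 2/3 gives 2/3·280 + 1/3·133 = 231.
Strong-case: top litigator gives 182 − 27 = 155; standard lawyer gives 231 − 0 = 231. Deviates. ✗
Weak-case: top litigator gives 182 − 141 = 41; standard lawyer gives 231 − 0 = 231. Deviates. ✗

No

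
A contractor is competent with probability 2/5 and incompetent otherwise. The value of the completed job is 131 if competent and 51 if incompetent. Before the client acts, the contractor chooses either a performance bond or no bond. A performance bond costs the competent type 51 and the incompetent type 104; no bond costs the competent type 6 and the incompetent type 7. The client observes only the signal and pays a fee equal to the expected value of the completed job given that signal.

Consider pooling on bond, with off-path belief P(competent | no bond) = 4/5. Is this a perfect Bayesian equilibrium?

On the equilibrium path (bond) the client holds the prior 2/5 and pays 2/5·131 + 3/5·51 = 83. Off-path (no bond) belief 4/5 gives 4/5·131 + 1/5·51 = 115.
Competent: bond gives 83 − 51 = 32; no bond gives 115 − 6 = 109. Deviates. ✗
Incompetent: bond gives 83 − 104 = -21; no bond gives 115 − 7 = 108. Deviates. ✗

No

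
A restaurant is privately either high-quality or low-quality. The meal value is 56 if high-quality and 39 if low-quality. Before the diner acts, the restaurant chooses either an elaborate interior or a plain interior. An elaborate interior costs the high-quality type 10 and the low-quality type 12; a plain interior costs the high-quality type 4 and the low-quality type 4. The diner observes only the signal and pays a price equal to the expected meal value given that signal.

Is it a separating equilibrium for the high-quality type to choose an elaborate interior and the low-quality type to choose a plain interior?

If types separate, elaborate interior earns payment 56 and plain interior earns 39.
High-quality: elaborate interior gives 56 − 10 = 46; plain interior gives 39 − 4 = 35. No deviation. ✓
Low-quality: plain interior gives 39 − 4 = 35; elaborate interior gives 56 − 12 = 44. Would deviate. ✗

No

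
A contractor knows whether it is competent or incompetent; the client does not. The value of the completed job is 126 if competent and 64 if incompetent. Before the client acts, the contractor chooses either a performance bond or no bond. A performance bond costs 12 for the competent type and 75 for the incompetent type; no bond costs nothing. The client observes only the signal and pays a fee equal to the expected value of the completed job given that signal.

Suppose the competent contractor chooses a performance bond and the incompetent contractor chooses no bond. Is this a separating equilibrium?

Yes

Under separation the client infers type exactly: bond → competent (pays 126), no bond → incompetent (pays 64).
Competent: bond gives 126 − 12 = 114; no bond gives 64 − 0 = 64. No deviation. ✓
Incompetent: no bond gives 64 − 0 = 64; bond gives 126 − 75 = 51. No deviation. ✓
Neither type gains from mimicking the other.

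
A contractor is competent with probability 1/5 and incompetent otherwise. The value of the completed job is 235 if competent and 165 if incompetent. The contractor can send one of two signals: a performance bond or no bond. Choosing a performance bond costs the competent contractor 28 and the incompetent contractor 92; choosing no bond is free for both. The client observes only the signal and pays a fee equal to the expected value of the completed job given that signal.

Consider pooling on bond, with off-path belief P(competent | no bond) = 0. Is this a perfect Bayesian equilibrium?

No

At the pooled signal (bond) the client holds the prior 1/5 and pays 1/5·235 + 4/5·165 = 179. Off-path (no bond) belief 0 gives 0·235 + 1·165 = 165.
Competent: bond gives 179 − 28 = 151; no bond gives 165 − 0 = 165. Deviates. ✗
Incompetent: bond gives 179 − 92 = 87; no bond gives 165 − 0 = 165. Deviates. ✗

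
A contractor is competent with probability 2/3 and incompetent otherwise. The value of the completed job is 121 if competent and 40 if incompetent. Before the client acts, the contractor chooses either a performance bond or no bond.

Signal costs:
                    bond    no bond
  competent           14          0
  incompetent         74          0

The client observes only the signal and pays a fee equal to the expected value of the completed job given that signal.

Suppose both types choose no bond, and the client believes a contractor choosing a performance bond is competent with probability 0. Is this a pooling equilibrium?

At the pooled signal (no bond) the client holds the prior 2/3 and pays 2/3·121 + 1/3·40 = 94. Off-path (bond) belief 0 gives 0·121 + 1·40 = 40.
Competent: no bond gives 94 − 0 = 94; bond gives 40 − 14 = 26. Stays. ✓
Incompetent: no bond gives 94 − 0 = 94; bond gives 40 − 74 = -34. Stays. ✓

Yes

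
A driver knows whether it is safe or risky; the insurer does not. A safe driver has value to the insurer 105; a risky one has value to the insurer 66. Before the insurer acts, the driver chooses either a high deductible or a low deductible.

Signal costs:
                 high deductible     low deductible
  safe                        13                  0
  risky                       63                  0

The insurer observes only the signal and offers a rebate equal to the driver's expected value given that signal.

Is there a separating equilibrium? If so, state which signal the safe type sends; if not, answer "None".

high deductible

Try safe → high deductible, risky → low deductible:
  If types separate, high deductible earns payment 105 and low deductible earns 66.
  Safe: high deductible gives 105 − 13 = 92; low deductible gives 66 − 0 = 66. No deviation. ✓
  Risky: low deductible gives 66 − 0 = 66; high deductible gives 105 − 63 = 42. No deviation. ✓
Both hold — the safe type sends high deductible.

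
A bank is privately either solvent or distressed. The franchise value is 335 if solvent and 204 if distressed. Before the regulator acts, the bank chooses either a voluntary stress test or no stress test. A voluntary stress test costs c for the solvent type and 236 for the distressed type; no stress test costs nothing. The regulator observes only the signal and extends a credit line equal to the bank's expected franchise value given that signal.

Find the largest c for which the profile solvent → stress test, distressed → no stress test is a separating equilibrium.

131

Under separation: stress test → solvent (pays 335); no stress test → distressed (pays 204).
Distressed: 204 − 0 = 204 ≥ 335 − 236 = 99. Holds regardless of c. ✓
Solvent: 335 − c ≥ 204 − 0, so c ≤ 335 − 204 = 131.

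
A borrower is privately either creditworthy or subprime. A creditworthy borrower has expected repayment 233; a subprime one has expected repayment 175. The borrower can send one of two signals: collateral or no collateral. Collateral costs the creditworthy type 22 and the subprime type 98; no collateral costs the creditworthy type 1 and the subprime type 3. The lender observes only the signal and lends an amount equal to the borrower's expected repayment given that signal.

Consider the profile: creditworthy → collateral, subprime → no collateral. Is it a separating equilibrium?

Under separation the lender infers type exactly: collateral → creditworthy (pays 233), no collateral → subprime (pays 175).
Creditworthy: collateral gives 233 − 22 = 211; no collateral gives 175 − 1 = 174. No deviation. ✓
Subprime: no collateral gives 175 − 3 = 172; collateral gives 233 − 98 = 135. No deviation. ✓
Neither type gains from mimicking the other.

Yes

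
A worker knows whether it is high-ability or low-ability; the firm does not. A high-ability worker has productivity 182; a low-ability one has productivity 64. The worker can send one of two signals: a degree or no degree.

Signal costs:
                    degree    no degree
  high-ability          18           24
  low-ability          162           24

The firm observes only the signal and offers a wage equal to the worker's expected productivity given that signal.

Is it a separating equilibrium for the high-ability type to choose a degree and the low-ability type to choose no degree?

If types separate, degree earns payment 182 and no degree earns 64.
High-ability: degree gives 182 − 18 = 164; no degree gives 64 − 24 = 40. No deviation. ✓
Low-ability: no degree gives 64 − 24 = 40; degree gives 182 − 162 = 20. No deviation. ✓
Neither type gains from mimicking the other.

Yes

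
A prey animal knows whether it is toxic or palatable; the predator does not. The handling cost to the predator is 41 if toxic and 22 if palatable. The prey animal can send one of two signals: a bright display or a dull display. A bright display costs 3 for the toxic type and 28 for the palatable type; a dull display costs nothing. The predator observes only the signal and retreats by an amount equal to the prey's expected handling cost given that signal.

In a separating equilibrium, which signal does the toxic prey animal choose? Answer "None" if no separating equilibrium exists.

Try toxic → bright display, palatable → dull display:
  If types separate, bright display earns payment 41 and dull display earns 22.
  Toxic: bright display gives 41 − 3 = 38; dull display gives 22 − 0 = 22. No deviation. ✓
  Palatable: dull display gives 22 − 0 = 22; bright display gives 41 − 28 = 13. No deviation. ✓
Both hold — the toxic type sends bright display.

bright display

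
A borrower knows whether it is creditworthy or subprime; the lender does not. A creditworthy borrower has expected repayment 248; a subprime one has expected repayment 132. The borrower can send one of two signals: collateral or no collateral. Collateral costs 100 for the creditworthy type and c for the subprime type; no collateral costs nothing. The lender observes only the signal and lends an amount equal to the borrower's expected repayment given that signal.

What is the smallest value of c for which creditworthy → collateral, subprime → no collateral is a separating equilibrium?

116

Under separation: collateral → creditworthy (pays 248); no collateral → subprime (pays 132).
Creditworthy: 248 − 100 = 148 ≥ 132 − 0 = 132. Holds regardless of c. ✓
Subprime: 132 − 0 ≥ 248 − c, so c ≥ 248 − 132 = 116.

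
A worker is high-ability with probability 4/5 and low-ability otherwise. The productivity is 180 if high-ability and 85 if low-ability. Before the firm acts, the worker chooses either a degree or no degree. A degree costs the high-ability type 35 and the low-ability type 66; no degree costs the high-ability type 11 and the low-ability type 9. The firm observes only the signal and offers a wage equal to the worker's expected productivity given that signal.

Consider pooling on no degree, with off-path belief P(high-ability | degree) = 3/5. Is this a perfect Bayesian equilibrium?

Yes

At the pooled signal (no degree) the firm holds the prior 4/5 and pays 4/5·180 + 1/5·85 = 161. Off-path (degree) belief 3/5 gives 3/5·180 + 2/5·85 = 142.
High-ability: no degree gives 161 − 11 = 150; degree gives 142 − 35 = 107. Stays. ✓
Low-ability: no degree gives 161 − 9 = 152; degree gives 142 − 66 = 76. Stays. ✓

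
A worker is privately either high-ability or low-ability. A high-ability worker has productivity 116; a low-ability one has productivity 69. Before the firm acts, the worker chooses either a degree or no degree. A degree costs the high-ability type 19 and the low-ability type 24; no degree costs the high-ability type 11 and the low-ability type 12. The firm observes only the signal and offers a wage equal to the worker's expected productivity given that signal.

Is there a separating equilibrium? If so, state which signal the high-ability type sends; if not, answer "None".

None

Try high-ability → degree, low-ability → no degree:
  If types separate, degree earns payment 116 and no degree earns 69.
  High-ability: degree gives 116 − 19 = 97; no degree gives 69 − 11 = 58. No deviation. ✓
  Low-ability: no degree gives 69 − 12 = 57; degree gives 116 − 24 = 92. Would deviate. ✗
Try high-ability → no degree, low-ability → degree:
  If types separate, no degree earns payment 116 and degree earns 69.
  High-ability: no degree gives 116 − 11 = 105; degree gives 69 − 19 = 50. No deviation. ✓
  Low-ability: degree gives 69 − 24 = 45; no degree gives 116 − 12 = 104. Would deviate. ✗
Neither assignment is incentive-compatible.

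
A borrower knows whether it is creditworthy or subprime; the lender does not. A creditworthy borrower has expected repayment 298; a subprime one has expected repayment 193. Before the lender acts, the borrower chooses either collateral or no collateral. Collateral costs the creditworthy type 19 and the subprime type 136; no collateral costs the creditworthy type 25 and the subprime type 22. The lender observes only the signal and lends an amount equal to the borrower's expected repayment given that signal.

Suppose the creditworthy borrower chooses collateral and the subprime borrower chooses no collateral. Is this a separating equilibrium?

Yes

If types separate, collateral earns payment 298 and no collateral earns 193.
Creditworthy: collateral gives 298 − 19 = 279; no collateral gives 193 − 25 = 168. No deviation. ✓
Subprime: no collateral gives 193 − 22 = 171; collateral gives 298 − 136 = 162. No deviation. ✓
Neither type gains from mimicking the other.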